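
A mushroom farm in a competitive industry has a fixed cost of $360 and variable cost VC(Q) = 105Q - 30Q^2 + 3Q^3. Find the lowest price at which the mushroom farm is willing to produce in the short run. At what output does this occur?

The shutdown price is the minimum of AVC. VC = 105Q - 30Q^2 + 3Q^3, so AVC = 105 - 30Q + 3Q^2.
dAVC/dQ = -30 + 6Q = 0 gives Q = 5. min AVC = 105 - 30·5 + 3·5^2 = 30.
So the shutdown price is $30.

$30 per unit, at Q = 5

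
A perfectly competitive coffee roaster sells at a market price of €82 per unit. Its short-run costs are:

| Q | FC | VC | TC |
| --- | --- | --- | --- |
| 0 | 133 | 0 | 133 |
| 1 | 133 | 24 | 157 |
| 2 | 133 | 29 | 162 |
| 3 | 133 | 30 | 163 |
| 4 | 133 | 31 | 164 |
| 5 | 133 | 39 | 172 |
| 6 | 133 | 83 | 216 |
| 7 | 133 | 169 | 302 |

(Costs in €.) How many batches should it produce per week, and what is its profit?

Tabulate TR − TC: Q=0: -133; Q=1: -75; Q=2: 2; Q=3: 83; Q=4: 164; Q=5: 238; Q=6: 276; Q=7: 272.
Profit is maximized at Q = 6. AVC there is 83/6 = €13.83 ≤ P, so producing beats shutting down (which would give -€133).

Q = 6; profit = €276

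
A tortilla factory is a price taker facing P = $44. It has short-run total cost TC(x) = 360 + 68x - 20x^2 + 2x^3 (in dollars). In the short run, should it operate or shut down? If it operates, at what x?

Variable cost is VC = 68x - 20x^2 + 2x^3, so AVC = VC/x = 68 - 20x + 2x^2 and MC = dTC/dx = 68 - 40x + 6x^2.
The AVC parabola has its vertex at x = 20/4 = 5, where AVC = 68 - 20·5 + 2·5^2 = $18.
P = $44 exceeds min AVC = $18, so the firm stays open.
Solving P = MC: 24 - 40x + 6x^2 = 0 ⇒ x = 2/3 or 6. On the upward-sloping branch, x* = 6.
Check: AVC at x = 6 is $20 ≤ P, so revenue covers variable cost.
Profit = P·x − TC = 44·6 − 480 = -$216, a loss, but smaller than the $360 fixed cost the firm would lose by shutting down.

Produce at x = 6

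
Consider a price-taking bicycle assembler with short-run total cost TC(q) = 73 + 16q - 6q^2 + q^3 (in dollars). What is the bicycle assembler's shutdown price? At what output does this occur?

The shutdown price is the minimum of AVC. VC = 16q - 6q^2 + q^3, so AVC = 16 - 6q + q^2.
dAVC/dq = -6 + 2q = 0 gives q = 3. min AVC = 16 - 6·3 + 3^2 = 7.
For P < $7 the firm produces nothing.

$7 per unit, at q = 3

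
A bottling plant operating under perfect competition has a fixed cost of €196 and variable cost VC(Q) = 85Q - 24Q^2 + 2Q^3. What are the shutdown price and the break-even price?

Shutdown price = €13; break-even price = €43

AVC = 85 - 24Q + 2Q^2; minimized at Q = 6, giving min AVC = €13. That is the shutdown price.
ATC = 196/Q + 85 - 24Q + 2Q^2. Setting dATC/dQ = −196/Q^2 − 24 + 4Q = 0 gives Q = 7 (since 4·7^3 − 24·7^2 = 196).
min ATC = 196/7 + 85 − 24·7 + 2·7^2 = €43. That is the break-even price.
For €13 ≤ P < €43 the firm produces at a loss; below €13 it shuts down.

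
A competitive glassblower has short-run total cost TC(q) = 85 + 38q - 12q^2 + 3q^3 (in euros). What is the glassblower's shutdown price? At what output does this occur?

€26 per unit, at q = 2

The shutdown price is the minimum of AVC. VC = 38q - 12q^2 + 3q^3, so AVC = 38 - 12q + 3q^2.
At the minimum of AVC, MC = AVC. MC = 38 - 24q + 9q^2; setting MC = AVC gives 6q^2 - 12q = 0, so q = 2. min AVC = 26.
For P < €26 the firm produces nothing.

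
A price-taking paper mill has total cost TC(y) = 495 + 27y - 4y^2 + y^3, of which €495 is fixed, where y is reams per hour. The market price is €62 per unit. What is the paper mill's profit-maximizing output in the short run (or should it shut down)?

Produce at y = 5

Variable cost is VC = 27y - 4y^2 + y^3, so AVC = VC/y = 27 - 4y + y^2 and MC = dTC/dy = 27 - 8y + 3y^2.
AVC is minimized where dAVC/dy = -4 + 2y = 0, at y = 2; min AVC = 27 - 4·2 + 2^2 = €23.
Because €62 ≥ €23, revenue can cover variable cost; the firm operates.
Solving P = MC: -35 - 8y + 3y^2 = 0 ⇒ y = -7/3 or 5. On the upward-sloping branch, y* = 5.
Check: AVC at y = 5 is €32 ≤ P, so revenue covers variable cost.
Profit = P·y − TC = 62·5 − 655 = -€345, a loss, but smaller than the €495 fixed cost the firm would lose by shutting down.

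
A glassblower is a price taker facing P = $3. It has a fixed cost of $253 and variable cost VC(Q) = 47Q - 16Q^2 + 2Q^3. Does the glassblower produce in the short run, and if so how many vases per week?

Shut down

Strip out fixed cost: VC = 47Q - 16Q^2 + 2Q^3. Then AVC = 47 - 16Q + 2Q^2 and MC = 47 - 32Q + 6Q^2.
The AVC parabola has its vertex at Q = 16/4 = 4, where AVC = 47 - 16·4 + 2·4^2 = $15.
With P < min AVC ($3 < $15), every unit sold adds to the loss.
Best response: produce nothing and absorb the $253 fixed cost.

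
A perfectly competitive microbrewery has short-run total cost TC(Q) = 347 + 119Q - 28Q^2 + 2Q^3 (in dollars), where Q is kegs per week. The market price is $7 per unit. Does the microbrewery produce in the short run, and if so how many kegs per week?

Shut down

From TC, MC = TC'(Q) = 119 - 56Q + 6Q^2 and AVC = VC/Q = 119 - 28Q + 2Q^2.
AVC hits its minimum where MC = AVC, at Q = 7, giving min AVC = 119 - 28·7 + 2·7^2 = $21.
P = $7 lies below min AVC = $21; no output level covers variable cost.
The firm minimizes its loss by shutting down and losing only its fixed cost of $347.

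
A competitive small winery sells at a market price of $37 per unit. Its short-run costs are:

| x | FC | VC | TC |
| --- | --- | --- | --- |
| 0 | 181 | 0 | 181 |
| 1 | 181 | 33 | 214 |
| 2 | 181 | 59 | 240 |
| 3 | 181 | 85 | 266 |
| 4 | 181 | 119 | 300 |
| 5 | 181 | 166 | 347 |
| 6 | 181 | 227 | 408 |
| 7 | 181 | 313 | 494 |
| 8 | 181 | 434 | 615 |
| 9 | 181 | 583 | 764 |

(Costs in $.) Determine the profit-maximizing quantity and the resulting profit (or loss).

Compute π = P·x − TC at each output: x=0: -181; x=1: -177; x=2: -166; x=3: -155; x=4: -152; x=5: -162; x=6: -186; x=7: -235; x=8: -319; x=9: -431.
Profit is maximized at x = 4. AVC there is 119/4 = $29.75 ≤ P, so producing beats shutting down (which would give -$181).

x = 4; profit = -$152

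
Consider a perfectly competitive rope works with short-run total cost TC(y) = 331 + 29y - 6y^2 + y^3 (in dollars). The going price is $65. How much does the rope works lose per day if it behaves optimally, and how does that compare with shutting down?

Profit = -$115 at y = 6

AVC = 29 - 6y + y^2; min AVC = $20 at y = 3. Since P = $65 ≥ min AVC, the firm produces.
With MC = 29 - 12y + 3y^2, P = MC on the upward-sloping part at y* = 6.
TR = 65·6 = 390. TC = 331 + 174 = 505. Profit = 390 − 505 = -$115.
That loss of $115 beats the $331 the firm would lose by shutting down; producing recovers $216 of fixed cost.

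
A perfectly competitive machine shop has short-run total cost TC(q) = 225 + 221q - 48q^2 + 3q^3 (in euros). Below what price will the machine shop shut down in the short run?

€29 per unit

The firm shuts down when price falls below the minimum of average variable cost. AVC = VC/q = 221 - 48q + 3q^2.
dAVC/dq = -48 + 6q = 0 gives q = 8. min AVC = 221 - 48·8 + 3·8^2 = 29.
So the shutdown price is €29.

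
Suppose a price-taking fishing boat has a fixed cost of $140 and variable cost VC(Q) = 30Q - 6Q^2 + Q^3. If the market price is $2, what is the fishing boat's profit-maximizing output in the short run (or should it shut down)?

From TC, MC = TC'(Q) = 30 - 12Q + 3Q^2 and AVC = VC/Q = 30 - 6Q + Q^2.
The AVC parabola has its vertex at Q = 6/2 = 3, where AVC = 30 - 6·3 + 3^2 = $21.
Since P = $2 < min AVC = $21, price fails to cover variable cost at any output.
The firm minimizes its loss by shutting down and losing only its fixed cost of $140.

Shut down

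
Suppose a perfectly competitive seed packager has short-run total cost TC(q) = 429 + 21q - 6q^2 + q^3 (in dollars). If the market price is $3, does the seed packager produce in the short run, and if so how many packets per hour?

Shut down

Strip out fixed cost: VC = 21q - 6q^2 + q^3. Then AVC = 21 - 6q + q^2 and MC = 21 - 12q + 3q^2.
AVC hits its minimum where MC = AVC, at q = 3, giving min AVC = 21 - 6·3 + 3^2 = $12.
Since P = $3 < min AVC = $12, price fails to cover variable cost at any output.
The firm minimizes its loss by shutting down and losing only its fixed cost of $429.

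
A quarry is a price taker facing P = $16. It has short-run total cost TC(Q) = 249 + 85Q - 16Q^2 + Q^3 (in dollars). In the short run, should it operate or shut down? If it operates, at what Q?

Shut down

Variable cost is VC = 85Q - 16Q^2 + Q^3, so AVC = VC/Q = 85 - 16Q + Q^2 and MC = dTC/dQ = 85 - 32Q + 3Q^2.
AVC is minimized where dAVC/dQ = -16 + 2Q = 0, at Q = 8; min AVC = 85 - 16·8 + 8^2 = $21.
P = $16 lies below min AVC = $21; no output level covers variable cost.
The firm minimizes its loss by shutting down and losing only its fixed cost of $249.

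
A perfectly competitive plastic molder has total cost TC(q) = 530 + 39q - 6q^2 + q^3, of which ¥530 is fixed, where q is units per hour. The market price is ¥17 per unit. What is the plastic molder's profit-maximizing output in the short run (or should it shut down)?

Strip out fixed cost: VC = 39q - 6q^2 + q^3. Then AVC = 39 - 6q + q^2 and MC = 39 - 12q + 3q^2.
AVC is minimized where dAVC/dq = -6 + 2q = 0, at q = 3; min AVC = 39 - 6·3 + 3^2 = ¥30.
Since P = ¥17 < min AVC = ¥30, price fails to cover variable cost at any output.
The firm minimizes its loss by shutting down and losing only its fixed cost of ¥530.

Shut down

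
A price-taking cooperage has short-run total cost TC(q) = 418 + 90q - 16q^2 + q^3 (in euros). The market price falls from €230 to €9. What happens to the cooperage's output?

AVC = 90 - 16q + q^2, minimized at q = 8 where min AVC = €26. MC = 90 - 32q + 3q^2.
At P = €230 ≥ min AVC, set P = MC on the rising branch: q = 14.
At P = €9 < min AVC = €26, price no longer covers variable cost at any output, so the firm shuts down: q = 0.

Output falls from 14 to 0 (the firm shuts down)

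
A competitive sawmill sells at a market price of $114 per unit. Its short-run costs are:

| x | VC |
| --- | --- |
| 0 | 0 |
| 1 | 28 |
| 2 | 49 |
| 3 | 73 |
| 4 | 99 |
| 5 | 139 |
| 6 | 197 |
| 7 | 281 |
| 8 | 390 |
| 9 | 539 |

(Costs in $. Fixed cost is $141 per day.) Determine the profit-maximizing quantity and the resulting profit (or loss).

x = 8; profit = $381

Compute π = P·x − TC at each output: x=0: -141; x=1: -55; x=2: 38; x=3: 128; x=4: 216; x=5: 290; x=6: 346; x=7: 376; x=8: 381; x=9: 346.
Profit is maximized at x = 8. AVC there is 390/8 = $48.75 ≤ P, so producing beats shutting down (which would give -$141).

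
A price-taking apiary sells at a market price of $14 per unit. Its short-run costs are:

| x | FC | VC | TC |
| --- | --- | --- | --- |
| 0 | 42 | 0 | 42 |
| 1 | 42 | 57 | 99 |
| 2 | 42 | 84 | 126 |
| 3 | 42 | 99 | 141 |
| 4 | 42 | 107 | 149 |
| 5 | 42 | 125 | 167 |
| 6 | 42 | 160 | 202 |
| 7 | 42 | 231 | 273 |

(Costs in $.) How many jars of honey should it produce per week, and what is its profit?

x = 0 (shut down); profit = -$42

Tabulate TR − TC: x=0: -42; x=1: -85; x=2: -98; x=3: -99; x=4: -93; x=5: -97; x=6: -118; x=7: -175.
Profit is highest at x = 0. Equivalently, the lowest AVC in the table is 125/5 ≈ $25 at x = 5, and P = $14 falls below it — price never covers variable cost, so the firm shuts down and loses only its fixed cost.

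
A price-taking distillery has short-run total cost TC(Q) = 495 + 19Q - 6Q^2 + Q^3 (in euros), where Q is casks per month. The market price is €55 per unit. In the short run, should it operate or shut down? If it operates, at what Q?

From TC, MC = TC'(Q) = 19 - 12Q + 3Q^2 and AVC = VC/Q = 19 - 6Q + Q^2.
AVC is minimized where dAVC/dQ = -6 + 2Q = 0, at Q = 3; min AVC = 19 - 6·3 + 3^2 = €10.
Since P = €55 ≥ min AVC = €10, price covers variable cost and the firm should produce.
Solving P = MC: -36 - 12Q + 3Q^2 = 0 ⇒ Q = -2 or 6. On the upward-sloping branch, Q* = 6.
Check: AVC at Q = 6 is €19 ≤ P, so revenue covers variable cost.
Profit = P·Q − TC = 55·6 − 609 = -€279, a loss, but smaller than the €495 fixed cost the firm would lose by shutting down.

Produce at Q = 6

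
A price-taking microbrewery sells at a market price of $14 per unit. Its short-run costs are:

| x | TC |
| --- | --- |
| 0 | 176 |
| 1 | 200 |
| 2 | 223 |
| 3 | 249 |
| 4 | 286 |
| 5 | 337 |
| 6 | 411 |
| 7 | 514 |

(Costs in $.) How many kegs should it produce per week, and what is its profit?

x = 0 (shut down); profit = -$176

Tabulate TR − TC: x=0: -176; x=1: -186; x=2: -195; x=3: -207; x=4: -230; x=5: -267; x=6: -327; x=7: -416.
Profit is highest at x = 0. Equivalently, the lowest AVC in the table is 47/2 ≈ $23.50 at x = 2, and P = $14 falls below it — price never covers variable cost, so the firm shuts down and loses only its fixed cost.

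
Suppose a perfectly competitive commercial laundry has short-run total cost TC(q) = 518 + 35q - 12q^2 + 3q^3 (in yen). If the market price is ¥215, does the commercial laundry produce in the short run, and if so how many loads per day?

Strip out fixed cost: VC = 35q - 12q^2 + 3q^3. Then AVC = 35 - 12q + 3q^2 and MC = 35 - 24q + 9q^2.
AVC is minimized where dAVC/dq = -12 + 6q = 0, at q = 2; min AVC = 35 - 12·2 + 3·2^2 = ¥23.
Since P = ¥215 ≥ min AVC = ¥23, price covers variable cost and the firm should produce.
Set P = MC: 215 = 35 - 24q + 9q^2 → -180 - 24q + 9q^2 = 0. The roots are q = -10/3 and q = 6; the profit-maximizing output is on the rising part of MC, so q* = 6.
Check: AVC at q = 6 is ¥71 ≤ P, so revenue covers variable cost.
Profit = P·q − TC = 215·6 − 944 = ¥346.

Produce at q = 6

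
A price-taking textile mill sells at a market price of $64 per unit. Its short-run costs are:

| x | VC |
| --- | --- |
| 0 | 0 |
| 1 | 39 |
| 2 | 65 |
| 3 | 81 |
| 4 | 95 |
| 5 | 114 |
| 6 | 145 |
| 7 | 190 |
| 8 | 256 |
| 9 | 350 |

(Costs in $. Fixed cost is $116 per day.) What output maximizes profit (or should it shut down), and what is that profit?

Tabulate TR − TC: x=0: -116; x=1: -91; x=2: -53; x=3: -5; x=4: 45; x=5: 90; x=6: 123; x=7: 142; x=8: 140; x=9: 110.
Profit is maximized at x = 7. AVC there is 190/7 = $27.14 ≤ P, so producing beats shutting down (which would give -$116).

x = 7; profit = $142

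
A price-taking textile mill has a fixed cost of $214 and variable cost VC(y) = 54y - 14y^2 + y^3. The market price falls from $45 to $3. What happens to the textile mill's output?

AVC = 54 - 14y + y^2, minimized at y = 7 where min AVC = $5. MC = 54 - 28y + 3y^2.
With P = $45 above the shutdown price, P = MC gives y = 9.
At P = $3 < min AVC = $5, price no longer covers variable cost at any output, so the firm shuts down: y = 0.

Output falls from 9 to 0 (the firm shuts down)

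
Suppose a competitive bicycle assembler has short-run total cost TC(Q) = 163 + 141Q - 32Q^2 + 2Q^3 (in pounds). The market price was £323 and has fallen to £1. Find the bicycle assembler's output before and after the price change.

MC = 141 - 64Q + 6Q^2; the shutdown threshold is min AVC = £13 (at Q = 8).
At P = £323 ≥ min AVC, set P = MC on the rising branch: Q = 13.
At P = £1 < min AVC = £13, price no longer covers variable cost at any output, so the firm shuts down: Q = 0.

Output falls from 13 to 0 (the firm shuts down)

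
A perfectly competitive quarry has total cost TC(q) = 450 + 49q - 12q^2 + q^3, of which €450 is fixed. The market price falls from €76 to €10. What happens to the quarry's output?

MC = 49 - 24q + 3q^2; the shutdown threshold is min AVC = €13 (at q = 6).
With P = €76 above the shutdown price, P = MC gives q = 9.
At P = €10 < min AVC = €13, price no longer covers variable cost at any output, so the firm shuts down: q = 0.

Output falls from 9 to 0 (the firm shuts down)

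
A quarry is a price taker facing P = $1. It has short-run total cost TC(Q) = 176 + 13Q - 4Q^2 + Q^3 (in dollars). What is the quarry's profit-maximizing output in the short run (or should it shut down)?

Variable cost is VC = 13Q - 4Q^2 + Q^3, so AVC = VC/Q = 13 - 4Q + Q^2 and MC = dTC/dQ = 13 - 8Q + 3Q^2.
AVC hits its minimum where MC = AVC, at Q = 2, giving min AVC = 13 - 4·2 + 2^2 = $9.
Since P = $1 < min AVC = $9, price fails to cover variable cost at any output.
Shutting down limits the loss to fixed cost, $176.

Shut down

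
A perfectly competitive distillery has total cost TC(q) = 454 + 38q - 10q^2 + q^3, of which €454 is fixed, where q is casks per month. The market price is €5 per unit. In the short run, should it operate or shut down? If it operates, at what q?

Shut down

From TC, MC = TC'(q) = 38 - 20q + 3q^2 and AVC = VC/q = 38 - 10q + q^2.
AVC hits its minimum where MC = AVC, at q = 5, giving min AVC = 38 - 10·5 + 5^2 = €13.
P = €5 lies below min AVC = €13; no output level covers variable cost.
Best response: produce nothing and absorb the €454 fixed cost.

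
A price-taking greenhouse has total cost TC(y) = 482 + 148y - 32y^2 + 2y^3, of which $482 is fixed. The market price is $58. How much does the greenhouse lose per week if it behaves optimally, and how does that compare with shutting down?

AVC = 148 - 32y + 2y^2 has its minimum $20 at y = 8; price $58 clears that bar, so the firm operates.
With MC = 148 - 64y + 6y^2, P = MC on the upward-sloping part at y* = 9.
TR = 58·9 = 522. TC = 482 + 198 = 680. Profit = 522 − 680 = -$158.
By producing, the firm covers all variable cost plus $324 of fixed cost; shutting down would lose the full $482.

Profit = -$158 at y = 9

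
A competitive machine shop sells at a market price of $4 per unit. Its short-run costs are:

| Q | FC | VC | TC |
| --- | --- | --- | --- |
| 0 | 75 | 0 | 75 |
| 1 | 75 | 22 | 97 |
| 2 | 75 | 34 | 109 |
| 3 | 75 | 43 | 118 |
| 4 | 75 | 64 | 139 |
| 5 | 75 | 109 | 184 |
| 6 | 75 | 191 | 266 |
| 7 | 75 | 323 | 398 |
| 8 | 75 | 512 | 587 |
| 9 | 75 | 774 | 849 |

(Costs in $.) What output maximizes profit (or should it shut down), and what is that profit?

Compute π = P·Q − TC at each output: Q=0: -75; Q=1: -93; Q=2: -101; Q=3: -106; Q=4: -123; Q=5: -164; Q=6: -242; Q=7: -370; Q=8: -555; Q=9: -813.
Profit is highest at Q = 0. Equivalently, the lowest AVC in the table is 43/3 ≈ $14.33 at Q = 3, and P = $4 falls below it — price never covers variable cost, so the firm shuts down and loses only its fixed cost.

Q = 0 (shut down); profit = -$75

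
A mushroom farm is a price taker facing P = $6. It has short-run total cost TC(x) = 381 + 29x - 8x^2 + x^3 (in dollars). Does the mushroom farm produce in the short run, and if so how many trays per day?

Strip out fixed cost: VC = 29x - 8x^2 + x^3. Then AVC = 29 - 8x + x^2 and MC = 29 - 16x + 3x^2.
AVC is minimized where dAVC/dx = -8 + 2x = 0, at x = 4; min AVC = 29 - 8·4 + 4^2 = $13.
P = $6 lies below min AVC = $13; no output level covers variable cost.
Shutting down limits the loss to fixed cost, $381.

Shut down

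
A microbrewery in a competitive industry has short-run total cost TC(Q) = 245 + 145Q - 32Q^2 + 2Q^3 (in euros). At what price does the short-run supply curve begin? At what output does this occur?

The shutdown price is the minimum of AVC. VC = 145Q - 32Q^2 + 2Q^3, so AVC = 145 - 32Q + 2Q^2.
dAVC/dQ = -32 + 4Q = 0 gives Q = 8. min AVC = 145 - 32·8 + 2·8^2 = 17.
So the shutdown price is €17.

€17 per unit, at Q = 8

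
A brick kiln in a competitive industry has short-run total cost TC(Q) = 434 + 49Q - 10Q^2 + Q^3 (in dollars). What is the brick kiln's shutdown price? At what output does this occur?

$24 per unit, at Q = 5

Short-run supply begins at min AVC. From VC = 49Q - 10Q^2 + Q^3, AVC = 49 - 10Q + Q^2.
At the minimum of AVC, MC = AVC. MC = 49 - 20Q + 3Q^2; setting MC = AVC gives 2Q^2 - 10Q = 0, so Q = 5. min AVC = 24.
So the shutdown price is $24.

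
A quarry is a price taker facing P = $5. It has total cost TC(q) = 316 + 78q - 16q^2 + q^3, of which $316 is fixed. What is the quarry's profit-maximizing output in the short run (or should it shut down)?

Strip out fixed cost: VC = 78q - 16q^2 + q^3. Then AVC = 78 - 16q + q^2 and MC = 78 - 32q + 3q^2.
AVC is minimized where dAVC/dq = -16 + 2q = 0, at q = 8; min AVC = 78 - 16·8 + 8^2 = $14.
Since P = $5 < min AVC = $14, price fails to cover variable cost at any output.
Best response: produce nothing and absorb the $316 fixed cost.

Shut down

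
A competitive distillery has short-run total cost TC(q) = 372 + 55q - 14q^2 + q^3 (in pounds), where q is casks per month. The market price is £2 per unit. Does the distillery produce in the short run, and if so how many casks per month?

From TC, MC = TC'(q) = 55 - 28q + 3q^2 and AVC = VC/q = 55 - 14q + q^2.
The AVC parabola has its vertex at q = 14/2 = 7, where AVC = 55 - 14·7 + 7^2 = £6.
With P < min AVC (£2 < £6), every unit sold adds to the loss.
The firm minimizes its loss by shutting down and losing only its fixed cost of £372.

Shut down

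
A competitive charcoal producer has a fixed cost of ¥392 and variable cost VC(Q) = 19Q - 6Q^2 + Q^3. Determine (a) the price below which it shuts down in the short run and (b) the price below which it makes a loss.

AVC = 19 - 6Q + Q^2; minimized at Q = 3, giving min AVC = ¥10. That is the shutdown price.
ATC = 392/Q + 19 - 6Q + Q^2. Setting dATC/dQ = −392/Q^2 − 6 + 2Q = 0 gives Q = 7 (since 2·7^3 − 6·7^2 = 392).
min ATC = 392/7 + 19 − 6·7 + 7^2 = ¥82. That is the break-even price.
For ¥10 ≤ P < ¥82 the firm produces at a loss; below ¥10 it shuts down.

Shutdown price = ¥10; break-even price = ¥82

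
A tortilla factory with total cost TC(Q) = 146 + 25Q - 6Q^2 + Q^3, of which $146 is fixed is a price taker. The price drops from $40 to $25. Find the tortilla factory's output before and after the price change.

MC = 25 - 12Q + 3Q^2; the shutdown threshold is min AVC = $16 (at Q = 3).
At P = $40 ≥ min AVC, set P = MC on the rising branch: Q = 5.
At P = $25 ≥ min AVC, set P = MC: Q = 4. The firm stays open but cuts output.

Output falls from 5 to 4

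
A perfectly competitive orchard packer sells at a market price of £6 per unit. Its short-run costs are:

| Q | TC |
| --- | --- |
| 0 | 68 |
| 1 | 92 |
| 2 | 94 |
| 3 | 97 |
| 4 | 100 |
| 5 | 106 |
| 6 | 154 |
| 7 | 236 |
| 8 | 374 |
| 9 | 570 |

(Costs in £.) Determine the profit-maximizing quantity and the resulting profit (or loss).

Profit at each row (π = 6Q − TC): Q=0: -68; Q=1: -86; Q=2: -82; Q=3: -79; Q=4: -76; Q=5: -76; Q=6: -118; Q=7: -194; Q=8: -326; Q=9: -516.
Profit is highest at Q = 0. Equivalently, the lowest AVC in the table is 38/5 ≈ £7.60 at Q = 5, and P = £6 falls below it — price never covers variable cost, so the firm shuts down and loses only its fixed cost.

Q = 0 (shut down); profit = -£68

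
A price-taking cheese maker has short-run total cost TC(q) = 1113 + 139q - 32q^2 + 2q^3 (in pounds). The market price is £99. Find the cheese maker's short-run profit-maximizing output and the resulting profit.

Profit = -£313 at q = 10

AVC = 139 - 32q + 2q^2; min AVC = £11 at q = 8. Since P = £99 ≥ min AVC, the firm produces.
With MC = 139 - 64q + 6q^2, P = MC on the upward-sloping part at q* = 10.
TR = 99·10 = 990. TC = 1113 + 190 = 1303. Profit = 990 − 1303 = -£313.
By producing, the firm covers all variable cost plus £800 of fixed cost; shutting down would lose the full £1113.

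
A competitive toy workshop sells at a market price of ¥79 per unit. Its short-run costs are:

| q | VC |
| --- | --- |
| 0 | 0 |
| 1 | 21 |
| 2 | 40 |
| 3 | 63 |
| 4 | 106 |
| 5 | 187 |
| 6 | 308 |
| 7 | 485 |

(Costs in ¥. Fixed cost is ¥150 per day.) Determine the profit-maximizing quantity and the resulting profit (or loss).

q = 4; profit = ¥60

Profit at each row (π = 79q − TC): q=0: -150; q=1: -92; q=2: -32; q=3: 24; q=4: 60; q=5: 58; q=6: 16; q=7: -82.
Profit is maximized at q = 4. AVC there is 106/4 = ¥26.50 ≤ P, so producing beats shutting down (which would give -¥150).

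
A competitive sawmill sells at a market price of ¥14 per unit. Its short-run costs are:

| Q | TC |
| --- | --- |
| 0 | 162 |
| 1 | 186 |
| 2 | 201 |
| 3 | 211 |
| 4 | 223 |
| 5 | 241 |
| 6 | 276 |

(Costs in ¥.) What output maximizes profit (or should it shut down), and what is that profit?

Profit at each row (π = 14Q − TC): Q=0: -162; Q=1: -172; Q=2: -173; Q=3: -169; Q=4: -167; Q=5: -171; Q=6: -192.
Profit is highest at Q = 0. Equivalently, the lowest AVC in the table is 61/4 ≈ ¥15.25 at Q = 4, and P = ¥14 falls below it — price never covers variable cost, so the firm shuts down and loses only its fixed cost.

Q = 0 (shut down); profit = -¥162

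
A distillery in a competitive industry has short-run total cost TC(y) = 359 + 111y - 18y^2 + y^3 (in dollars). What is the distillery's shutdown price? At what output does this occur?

The shutdown price is the minimum of AVC. VC = 111y - 18y^2 + y^3, so AVC = 111 - 18y + y^2.
dAVC/dy = -18 + 2y = 0 gives y = 9. min AVC = 111 - 18·9 + 9^2 = 30.
For P < $30 the firm produces nothing.

$30 per unit, at y = 9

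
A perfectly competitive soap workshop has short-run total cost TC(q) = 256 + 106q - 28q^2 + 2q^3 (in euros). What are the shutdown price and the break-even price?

Shutdown price = €8; break-even price = €42

Shutdown price = min AVC. AVC = 106 - 28q + 2q^2, with vertex at q = 7 and minimum €8.
ATC = 256/q + 106 - 28q + 2q^2. Setting dATC/dq = −256/q^2 − 28 + 4q = 0 gives q = 8 (since 4·8^3 − 28·8^2 = 256).
min ATC = 256/8 + 106 − 28·8 + 2·8^2 = €42. That is the break-even price.
For €8 ≤ P < €42 the firm produces at a loss; below €8 it shuts down.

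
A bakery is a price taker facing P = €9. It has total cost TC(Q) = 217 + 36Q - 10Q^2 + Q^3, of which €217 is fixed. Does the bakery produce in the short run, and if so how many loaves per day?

Shut down

From TC, MC = TC'(Q) = 36 - 20Q + 3Q^2 and AVC = VC/Q = 36 - 10Q + Q^2.
AVC is minimized where dAVC/dQ = -10 + 2Q = 0, at Q = 5; min AVC = 36 - 10·5 + 5^2 = €11.
P = €9 lies below min AVC = €11; no output level covers variable cost.
The firm minimizes its loss by shutting down and losing only its fixed cost of €217.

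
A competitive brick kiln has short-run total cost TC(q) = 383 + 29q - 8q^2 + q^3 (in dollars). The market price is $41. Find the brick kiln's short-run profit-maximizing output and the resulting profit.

AVC = 29 - 8q + q^2 has its minimum $13 at q = 4; price $41 clears that bar, so the firm operates.
With MC = 29 - 16q + 3q^2, P = MC on the upward-sloping part at q* = 6.
TR = 41·6 = 246. TC = 383 + 102 = 485. Profit = 246 − 485 = -$239.
By producing, the firm covers all variable cost plus $144 of fixed cost; shutting down would lose the full $383.

Profit = -$239 at q = 6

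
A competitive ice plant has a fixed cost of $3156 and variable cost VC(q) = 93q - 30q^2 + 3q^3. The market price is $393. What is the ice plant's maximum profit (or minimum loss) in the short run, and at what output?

AVC = 93 - 30q + 3q^2; min AVC = $18 at q = 5. Since P = $393 ≥ min AVC, the firm produces.
With MC = 93 - 60q + 9q^2, P = MC on the upward-sloping part at q* = 10.
TR = 393·10 = 3930. TC = 3156 + 930 = 4086. Profit = 3930 − 4086 = -$156.
That loss of $156 beats the $3156 the firm would lose by shutting down; producing recovers $3000 of fixed cost.

Profit = -$156 at q = 10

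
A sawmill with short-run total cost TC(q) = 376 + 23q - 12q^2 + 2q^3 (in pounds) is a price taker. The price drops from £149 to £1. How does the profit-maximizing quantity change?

AVC = 23 - 12q + 2q^2, minimized at q = 3 where min AVC = £5. MC = 23 - 24q + 6q^2.
At P = £149 ≥ min AVC, set P = MC on the rising branch: q = 7.
At P = £1 < min AVC = £5, price no longer covers variable cost at any output, so the firm shuts down: q = 0.

Output falls from 7 to 0 (the firm shuts down)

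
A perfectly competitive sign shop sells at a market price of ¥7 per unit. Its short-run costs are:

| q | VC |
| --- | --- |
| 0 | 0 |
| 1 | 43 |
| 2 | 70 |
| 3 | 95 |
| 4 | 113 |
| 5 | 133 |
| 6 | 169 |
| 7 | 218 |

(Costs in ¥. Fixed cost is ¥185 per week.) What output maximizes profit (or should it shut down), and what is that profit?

q = 0 (shut down); profit = -¥185

Profit at each row (π = 7q − TC): q=0: -185; q=1: -221; q=2: -241; q=3: -259; q=4: -270; q=5: -283; q=6: -312; q=7: -354.
Profit is highest at q = 0. Equivalently, the lowest AVC in the table is 133/5 ≈ ¥26.60 at q = 5, and P = ¥7 falls below it — price never covers variable cost, so the firm shuts down and loses only its fixed cost.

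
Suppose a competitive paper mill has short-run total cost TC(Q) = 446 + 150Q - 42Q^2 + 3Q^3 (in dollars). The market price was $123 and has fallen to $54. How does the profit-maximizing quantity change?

Output falls from 9 to 8

MC = 150 - 84Q + 9Q^2; the shutdown threshold is min AVC = $3 (at Q = 7).
With P = $123 above the shutdown price, P = MC gives Q = 9.
At P = $54 ≥ min AVC, set P = MC: Q = 8. The firm stays open but cuts output.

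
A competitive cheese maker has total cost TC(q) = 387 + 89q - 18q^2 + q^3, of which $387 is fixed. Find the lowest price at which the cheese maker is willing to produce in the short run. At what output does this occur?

Short-run supply begins at min AVC. From VC = 89q - 18q^2 + q^3, AVC = 89 - 18q + q^2.
At the minimum of AVC, MC = AVC. MC = 89 - 36q + 3q^2; setting MC = AVC gives 2q^2 - 18q = 0, so q = 9. min AVC = 8.
For P < $8 the firm produces nothing.

$8 per unit, at q = 9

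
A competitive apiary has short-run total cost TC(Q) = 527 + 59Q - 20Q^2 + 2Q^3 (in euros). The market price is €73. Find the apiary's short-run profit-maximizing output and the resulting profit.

AVC = 59 - 20Q + 2Q^2 has its minimum €9 at Q = 5; price €73 clears that bar, so the firm operates.
With MC = 59 - 40Q + 6Q^2, P = MC on the upward-sloping part at Q* = 7.
TR = 73·7 = 511. TC = 527 + 119 = 646. Profit = 511 − 646 = -€135.
By producing, the firm covers all variable cost plus €392 of fixed cost; shutting down would lose the full €527.

Profit = -€135 at Q = 7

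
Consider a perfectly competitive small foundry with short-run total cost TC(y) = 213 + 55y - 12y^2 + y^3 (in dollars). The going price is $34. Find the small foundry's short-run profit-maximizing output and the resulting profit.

Profit = -$115 at y = 7

AVC = 55 - 12y + y^2; min AVC = $19 at y = 6. Since P = $34 ≥ min AVC, the firm produces.
MC = 55 - 24y + 3y^2. Setting P = MC and taking the root on the rising branch gives y* = 7.
TR = 34·7 = 238. TC = 213 + 140 = 353. Profit = 238 − 353 = -$115.
That loss of $115 beats the $213 the firm would lose by shutting down; producing recovers $98 of fixed cost.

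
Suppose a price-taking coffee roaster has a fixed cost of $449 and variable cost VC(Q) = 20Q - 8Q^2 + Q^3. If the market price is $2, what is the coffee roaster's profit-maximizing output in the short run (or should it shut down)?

Variable cost is VC = 20Q - 8Q^2 + Q^3, so AVC = VC/Q = 20 - 8Q + Q^2 and MC = dTC/dQ = 20 - 16Q + 3Q^2.
AVC hits its minimum where MC = AVC, at Q = 4, giving min AVC = 20 - 8·4 + 4^2 = $4.
Since P = $2 < min AVC = $4, price fails to cover variable cost at any output.
The firm minimizes its loss by shutting down and losing only its fixed cost of $449.

Shut down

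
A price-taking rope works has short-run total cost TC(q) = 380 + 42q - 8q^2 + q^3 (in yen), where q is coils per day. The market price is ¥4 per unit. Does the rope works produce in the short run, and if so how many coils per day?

Variable cost is VC = 42q - 8q^2 + q^3, so AVC = VC/q = 42 - 8q + q^2 and MC = dTC/dq = 42 - 16q + 3q^2.
AVC is minimized where dAVC/dq = -8 + 2q = 0, at q = 4; min AVC = 42 - 8·4 + 4^2 = ¥26.
P = ¥4 lies below min AVC = ¥26; no output level covers variable cost.
Best response: produce nothing and absorb the ¥380 fixed cost.

Shut down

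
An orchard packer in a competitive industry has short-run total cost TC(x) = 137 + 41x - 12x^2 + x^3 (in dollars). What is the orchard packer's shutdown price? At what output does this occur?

$5 per unit, at x = 6

The firm shuts down when price falls below the minimum of average variable cost. AVC = VC/x = 41 - 12x + x^2.
dAVC/dx = -12 + 2x = 0 gives x = 6. min AVC = 41 - 12·6 + 6^2 = 5.
The firm shuts down for any P below $5.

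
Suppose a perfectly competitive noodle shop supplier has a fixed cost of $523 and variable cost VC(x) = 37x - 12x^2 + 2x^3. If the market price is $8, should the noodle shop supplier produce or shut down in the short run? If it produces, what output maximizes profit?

Strip out fixed cost: VC = 37x - 12x^2 + 2x^3. Then AVC = 37 - 12x + 2x^2 and MC = 37 - 24x + 6x^2.
AVC hits its minimum where MC = AVC, at x = 3, giving min AVC = 37 - 12·3 + 2·3^2 = $19.
Since P = $8 < min AVC = $19, price fails to cover variable cost at any output.
Shutting down limits the loss to fixed cost, $523.

Shut down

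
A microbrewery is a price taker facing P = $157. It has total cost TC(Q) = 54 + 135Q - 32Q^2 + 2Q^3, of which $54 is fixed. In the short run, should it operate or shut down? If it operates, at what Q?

From TC, MC = TC'(Q) = 135 - 64Q + 6Q^2 and AVC = VC/Q = 135 - 32Q + 2Q^2.
The AVC parabola has its vertex at Q = 32/4 = 8, where AVC = 135 - 32·8 + 2·8^2 = $7.
P = $157 exceeds min AVC = $7, so the firm stays open.
Solving P = MC: -22 - 64Q + 6Q^2 = 0 ⇒ Q = -1/3 or 11. On the upward-sloping branch, Q* = 11.
Check: AVC at Q = 11 is $25 ≤ P, so revenue covers variable cost.
Profit = P·Q − TC = 157·11 − 329 = $1398.

Produce at Q = 11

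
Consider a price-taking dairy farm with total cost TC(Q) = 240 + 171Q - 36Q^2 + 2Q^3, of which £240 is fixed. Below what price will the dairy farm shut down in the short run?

The shutdown price is the minimum of AVC. VC = 171Q - 36Q^2 + 2Q^3, so AVC = 171 - 36Q + 2Q^2.
dAVC/dQ = -36 + 4Q = 0 gives Q = 9. min AVC = 171 - 36·9 + 2·9^2 = 9.
So the shutdown price is £9.

£9 per unit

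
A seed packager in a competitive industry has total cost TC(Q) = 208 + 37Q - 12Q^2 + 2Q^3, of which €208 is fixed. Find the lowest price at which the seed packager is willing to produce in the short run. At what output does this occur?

The firm shuts down when price falls below the minimum of average variable cost. AVC = VC/Q = 37 - 12Q + 2Q^2.
At the minimum of AVC, MC = AVC. MC = 37 - 24Q + 6Q^2; setting MC = AVC gives 4Q^2 - 12Q = 0, so Q = 3. min AVC = 19.
For P < €19 the firm produces nothing.

€19 per unit, at Q = 3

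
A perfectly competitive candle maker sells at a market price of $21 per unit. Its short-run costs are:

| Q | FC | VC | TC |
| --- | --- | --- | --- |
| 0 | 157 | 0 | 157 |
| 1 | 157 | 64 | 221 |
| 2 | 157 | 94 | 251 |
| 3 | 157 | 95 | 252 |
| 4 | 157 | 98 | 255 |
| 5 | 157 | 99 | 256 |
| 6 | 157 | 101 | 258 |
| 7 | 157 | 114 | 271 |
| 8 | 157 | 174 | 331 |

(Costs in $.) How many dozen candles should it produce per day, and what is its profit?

Tabulate TR − TC: Q=0: -157; Q=1: -200; Q=2: -209; Q=3: -189; Q=4: -171; Q=5: -151; Q=6: -132; Q=7: -124; Q=8: -163.
Profit is maximized at Q = 7. AVC there is 114/7 = $16.29 ≤ P, so producing beats shutting down (which would give -$157).

Q = 7; profit = -$124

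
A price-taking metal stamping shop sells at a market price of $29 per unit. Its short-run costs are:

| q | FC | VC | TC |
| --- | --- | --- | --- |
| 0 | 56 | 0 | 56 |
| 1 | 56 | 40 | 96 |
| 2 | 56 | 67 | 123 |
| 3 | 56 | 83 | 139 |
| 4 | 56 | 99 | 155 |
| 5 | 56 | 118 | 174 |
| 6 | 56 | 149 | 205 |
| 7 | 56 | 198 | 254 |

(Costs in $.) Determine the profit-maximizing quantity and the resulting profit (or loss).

q = 5; profit = -$29

Compute π = P·q − TC at each output: q=0: -56; q=1: -67; q=2: -65; q=3: -52; q=4: -39; q=5: -29; q=6: -31; q=7: -51.
Profit is maximized at q = 5. AVC there is 118/5 = $23.60 ≤ P, so producing beats shutting down (which would give -$56).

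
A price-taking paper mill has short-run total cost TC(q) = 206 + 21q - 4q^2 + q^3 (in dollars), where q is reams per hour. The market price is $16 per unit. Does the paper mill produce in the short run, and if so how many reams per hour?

Strip out fixed cost: VC = 21q - 4q^2 + q^3. Then AVC = 21 - 4q + q^2 and MC = 21 - 8q + 3q^2.
AVC hits its minimum where MC = AVC, at q = 2, giving min AVC = 21 - 4·2 + 2^2 = $17.
With P < min AVC ($16 < $17), every unit sold adds to the loss.
Shutting down limits the loss to fixed cost, $206.

Shut down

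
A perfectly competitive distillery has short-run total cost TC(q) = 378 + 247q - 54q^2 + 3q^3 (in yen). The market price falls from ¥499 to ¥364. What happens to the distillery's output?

Output falls from 14 to 13

MC = 247 - 108q + 9q^2; the shutdown threshold is min AVC = ¥4 (at q = 9).
With P = ¥499 above the shutdown price, P = MC gives q = 14.
At P = ¥364 ≥ min AVC, set P = MC: q = 13. The firm stays open but cuts output.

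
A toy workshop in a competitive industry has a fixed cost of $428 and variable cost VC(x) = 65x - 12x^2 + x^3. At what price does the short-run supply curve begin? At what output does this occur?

Short-run supply begins at min AVC. From VC = 65x - 12x^2 + x^3, AVC = 65 - 12x + x^2.
dAVC/dx = -12 + 2x = 0 gives x = 6. min AVC = 65 - 12·6 + 6^2 = 29.
For P < $29 the firm produces nothing.

$29 per unit, at x = 6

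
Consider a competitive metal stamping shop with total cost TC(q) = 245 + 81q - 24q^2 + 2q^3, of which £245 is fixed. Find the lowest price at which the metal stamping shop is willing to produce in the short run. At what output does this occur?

The shutdown price is the minimum of AVC. VC = 81q - 24q^2 + 2q^3, so AVC = 81 - 24q + 2q^2.
At the minimum of AVC, MC = AVC. MC = 81 - 48q + 6q^2; setting MC = AVC gives 4q^2 - 24q = 0, so q = 6. min AVC = 9.
For P < £9 the firm produces nothing.

£9 per unit, at q = 6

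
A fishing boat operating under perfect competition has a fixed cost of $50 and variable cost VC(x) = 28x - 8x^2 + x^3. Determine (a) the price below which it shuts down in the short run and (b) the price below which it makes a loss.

AVC = 28 - 8x + x^2; minimized at x = 4, giving min AVC = $12. That is the shutdown price.
ATC = 50/x + 28 - 8x + x^2. Setting dATC/dx = −50/x^2 − 8 + 2x = 0 gives x = 5 (since 2·5^3 − 8·5^2 = 50).
min ATC = 50/5 + 28 − 8·5 + 5^2 = $23. That is the break-even price.
For $12 ≤ P < $23 the firm produces at a loss; below $12 it shuts down.

Shutdown price = $12; break-even price = $23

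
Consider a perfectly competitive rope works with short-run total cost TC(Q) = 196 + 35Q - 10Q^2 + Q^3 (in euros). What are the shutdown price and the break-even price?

Shutdown price = min AVC. AVC = 35 - 10Q + Q^2, with vertex at Q = 5 and minimum €10.
ATC = 196/Q + 35 - 10Q + Q^2. Setting dATC/dQ = −196/Q^2 − 10 + 2Q = 0 gives Q = 7 (since 2·7^3 − 10·7^2 = 196).
min ATC = 196/7 + 35 − 10·7 + 7^2 = €42. That is the break-even price.
Between these two prices the firm operates at a loss; above €42 it earns a profit.

Shutdown price = €10; break-even price = €42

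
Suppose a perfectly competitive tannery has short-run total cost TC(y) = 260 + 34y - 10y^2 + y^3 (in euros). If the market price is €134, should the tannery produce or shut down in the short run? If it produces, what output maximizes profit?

Variable cost is VC = 34y - 10y^2 + y^3, so AVC = VC/y = 34 - 10y + y^2 and MC = dTC/dy = 34 - 20y + 3y^2.
The AVC parabola has its vertex at y = 10/2 = 5, where AVC = 34 - 10·5 + 5^2 = €9.
Because €134 ≥ €9, revenue can cover variable cost; the firm operates.
Solving P = MC: -100 - 20y + 3y^2 = 0 ⇒ y = -10/3 or 10. On the upward-sloping branch, y* = 10.
Check: AVC at y = 10 is €34 ≤ P, so revenue covers variable cost.
Profit = P·y − TC = 134·10 − 600 = €740.

Produce at y = 10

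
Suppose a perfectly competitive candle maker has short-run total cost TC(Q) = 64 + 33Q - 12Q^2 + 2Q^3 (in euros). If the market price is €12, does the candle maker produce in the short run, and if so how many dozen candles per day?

Variable cost is VC = 33Q - 12Q^2 + 2Q^3, so AVC = VC/Q = 33 - 12Q + 2Q^2 and MC = dTC/dQ = 33 - 24Q + 6Q^2.
AVC hits its minimum where MC = AVC, at Q = 3, giving min AVC = 33 - 12·3 + 2·3^2 = €15.
P = €12 lies below min AVC = €15; no output level covers variable cost.
Shutting down limits the loss to fixed cost, €64.

Shut down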